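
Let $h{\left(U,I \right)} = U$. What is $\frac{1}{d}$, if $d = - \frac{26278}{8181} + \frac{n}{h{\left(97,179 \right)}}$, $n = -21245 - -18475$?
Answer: $- \frac{793557}{25210336} \approx -0.031477$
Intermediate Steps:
$n = -2770$ ($n = -21245 + 18475 = -2770$)
$d = - \frac{25210336}{793557}$ ($d = - \frac{26278}{8181} - \frac{2770}{97} = - \frac{25210336}{793557} \approx -31.769$)
$\frac{1}{d} = \frac{1}{- \frac{25210336}{793557}} = - \frac{793557}{25210336}$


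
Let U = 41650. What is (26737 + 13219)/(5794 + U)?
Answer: 9989/11861 ≈ 0.84217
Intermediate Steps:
(26737 + 13219)/(5794 + U) = (26737 + 13219)/(5794 + 41650) = 39956/47444 = 39956*(1/47444) = 9989/11861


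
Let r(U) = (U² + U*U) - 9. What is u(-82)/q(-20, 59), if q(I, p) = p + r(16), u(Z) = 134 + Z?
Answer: 26/281 ≈ 0.092527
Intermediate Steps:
r(U) = -9 + 2*U² (r(U) = (U² + U²) - 9 = 2*U² - 9 = -9 + 2*U²)
q(I, p) = 503 + p (q(I, p) = p + (-9 + 2*16²) = p + (-9 + 2*256) = p + (-9 + 512) = p + 503 = 503 + p)
u(-82)/q(-20, 59) = (134 - 82)/(503 + 59) = 52/562 = 52*(1/562) = 26/281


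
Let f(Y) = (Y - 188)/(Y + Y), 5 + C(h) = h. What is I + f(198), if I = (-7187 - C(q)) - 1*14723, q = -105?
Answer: -4316395/198 ≈ -21800.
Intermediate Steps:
C(h) = -5 + h
I = -21800 (I = (-7187 - (-5 - 105)) - 1*14723 = (-7187 - 1*(-110)) - 14723 = (-7187 + 110) - 14723 = -7077 - 14723 = -21800)
f(Y) = (-188 + Y)/(2*Y) (f(Y) = (-188 + Y)/((2*Y)) = (-188 + Y)*(1/(2*Y)) = (-188 + Y)/(2*Y))
I + f(198) = -21800 + (½)*(-188 + 198)/198 = -21800 + (½)*(1/198)*10 = -21800 + 5/198 = -4316395/198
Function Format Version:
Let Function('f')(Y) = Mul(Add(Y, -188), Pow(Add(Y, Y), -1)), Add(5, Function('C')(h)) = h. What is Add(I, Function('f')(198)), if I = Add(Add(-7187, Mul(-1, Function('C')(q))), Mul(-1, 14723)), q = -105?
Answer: Rational(-4316395, 198) ≈ -21800.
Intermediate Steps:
Function('C')(h) = Add(-5, h)
I = -21800 (I = Add(Add(-7187, Mul(-1, Add(-5, -105))), Mul(-1, 14723)) = Add(Add(-7187, Mul(-1, -110)), -14723) = Add(Add(-7187, 110), -14723) = Add(-7077, -14723) = -21800)
Function('f')(Y) = Mul(Rational(1, 2), Pow(Y, -1), Add(-188, Y)) (Function('f')(Y) = Mul(Add(-188, Y), Pow(Mul(2, Y), -1)) = Mul(Add(-188, Y), Mul(Rational(1, 2), Pow(Y, -1))) = Mul(Rational(1, 2), Pow(Y, -1), Add(-188, Y)))
Add(I, Function('f')(198)) = Add(-21800, Mul(Rational(1, 2), Pow(198, -1), Add(-188, 198))) = Add(-21800, Mul(Rational(1, 2), Rational(1, 198), 10)) = Add(-21800, Rational(5, 198)) = Rational(-4316395, 198)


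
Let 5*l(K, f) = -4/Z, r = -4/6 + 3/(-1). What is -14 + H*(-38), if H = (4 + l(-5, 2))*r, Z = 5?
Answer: 13026/25 ≈ 521.04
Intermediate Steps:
r = -11/3 (r = -4*1/6 + 3*(-1) = -2/3 - 3 = -11/3 ≈ -3.6667)
l(K, f) = -4/25 (l(K, f) = (-4/5)/5 = (-4*1/5)/5 = (1/5)*(-4/5) = -4/25)
H = -352/25 (H = (4 - 4/25)*(-11/3) = (96/25)*(-11/3) = -352/25 ≈ -14.080)
-14 + H*(-38) = -14 - 352/25*(-38) = -14 + 13376/25 = 13026/25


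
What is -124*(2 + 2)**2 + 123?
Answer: -1861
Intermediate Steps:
-124*(2 + 2)**2 + 123 = -124*4**2 + 123 = -124*16 + 123 = -1984 + 123 = -1861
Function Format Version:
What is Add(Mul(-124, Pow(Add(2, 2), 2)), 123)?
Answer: -1861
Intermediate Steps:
Add(Mul(-124, Pow(Add(2, 2), 2)), 123) = Add(Mul(-124, Pow(4, 2)), 123) = Add(Mul(-124, 16), 123) = Add(-1984, 123) = -1861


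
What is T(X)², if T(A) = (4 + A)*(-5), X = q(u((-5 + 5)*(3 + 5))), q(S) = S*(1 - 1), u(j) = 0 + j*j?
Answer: 400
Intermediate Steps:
u(j) = j² (u(j) = 0 + j² = j²)
q(S) = 0 (q(S) = S*0 = 0)
X = 0
T(A) = -20 - 5*A
T(X)² = (-20 - 5*0)² = (-20 + 0)² = (-20)² = 400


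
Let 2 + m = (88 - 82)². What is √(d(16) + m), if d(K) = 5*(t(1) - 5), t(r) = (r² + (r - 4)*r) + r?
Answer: 2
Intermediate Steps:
m = 34 (m = -2 + (88 - 82)² = -2 + 6² = -2 + 36 = 34)
t(r) = r + r² + r*(-4 + r) (t(r) = (r² + (-4 + r)*r) + r = (r² + r*(-4 + r)) + r = r + r² + r*(-4 + r))
d(K) = -30 (d(K) = 5*(1*(-3 + 2*1) - 5) = 5*(1*(-3 + 2) - 5) = 5*(1*(-1) - 5) = 5*(-1 - 5) = 5*(-6) = -30)
√(d(16) + m) = √(-30 + 34) = √4 = 2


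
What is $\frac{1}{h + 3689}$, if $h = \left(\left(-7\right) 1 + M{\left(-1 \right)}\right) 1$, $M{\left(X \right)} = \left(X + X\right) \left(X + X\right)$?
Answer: $\frac{1}{3686} \approx 0.0002713$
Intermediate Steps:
$M{\left(X \right)} = 4 X^{2}$ ($M{\left(X \right)} = 2 X 2 X = 4 X^{2}$)
$h = -3$ ($h = \left(\left(-7\right) 1 + 4 \left(-1\right)^{2}\right) 1 = \left(-7 + 4 \cdot 1\right) 1 = \left(-7 + 4\right) 1 = \left(-3\right) 1 = -3$)
$\frac{1}{h + 3689} = \frac{1}{-3 + 3689} = \frac{1}{3686}$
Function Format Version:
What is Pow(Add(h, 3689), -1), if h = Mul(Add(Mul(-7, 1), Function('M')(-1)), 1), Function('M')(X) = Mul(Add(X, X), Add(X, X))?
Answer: Rational(1, 3686) ≈ 0.00027130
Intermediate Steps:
Function('M')(X) = Mul(4, Pow(X, 2)) (Function('M')(X) = Mul(Mul(2, X), Mul(2, X)) = Mul(4, Pow(X, 2)))
h = -3 (h = Mul(Add(Mul(-7, 1), Mul(4, Pow(-1, 2))), 1) = Mul(Add(-7, Mul(4, 1)), 1) = Mul(Add(-7, 4), 1) = Mul(-3, 1) = -3)
Pow(Add(h, 3689), -1) = Pow(Add(-3, 3689), -1) = Pow(3686, -1) = Rational(1, 3686)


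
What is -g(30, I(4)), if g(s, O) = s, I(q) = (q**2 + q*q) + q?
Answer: -30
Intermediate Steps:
I(q) = q + 2*q**2 (I(q) = (q**2 + q**2) + q = 2*q**2 + q = q + 2*q**2)
-g(30, I(4)) = -1*30 = -30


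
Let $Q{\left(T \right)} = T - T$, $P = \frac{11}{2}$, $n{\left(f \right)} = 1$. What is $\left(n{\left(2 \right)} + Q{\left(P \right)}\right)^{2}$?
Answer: $1$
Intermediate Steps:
$P = \frac{11}{2}$ ($P = 11 \cdot \frac{1}{2} = \frac{11}{2} \approx 5.5$)
$Q{\left(T \right)} = 0$
$\left(n{\left(2 \right)} + Q{\left(P \right)}\right)^{2} = \left(1 + 0\right)^{2} = 1^{2} = 1$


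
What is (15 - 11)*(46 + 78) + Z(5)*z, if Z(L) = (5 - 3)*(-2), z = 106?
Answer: 72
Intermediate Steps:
Z(L) = -4 (Z(L) = 2*(-2) = -4)
(15 - 11)*(46 + 78) + Z(5)*z = (15 - 11)*(46 + 78) - 4*106 = 4*124 - 424 = 496 - 424 = 72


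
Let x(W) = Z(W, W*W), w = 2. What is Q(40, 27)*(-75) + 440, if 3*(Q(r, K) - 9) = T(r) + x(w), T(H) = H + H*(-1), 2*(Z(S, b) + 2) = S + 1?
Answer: -445/2 ≈ -222.50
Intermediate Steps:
Z(S, b) = -3/2 + S/2 (Z(S, b) = -2 + (S + 1)/2 = -2 + (1 + S)/2 = -2 + (½ + S/2) = -3/2 + S/2)
T(H) = 0 (T(H) = H - H = 0)
x(W) = -3/2 + W/2
Q(r, K) = 53/6 (Q(r, K) = 9 + (0 + (-3/2 + (½)*2))/3 = 9 + (0 + (-3/2 + 1))/3 = 9 + (0 - ½)/3 = 9 + (⅓)*(-½) = 9 - ⅙ = 53/6)
Q(40, 27)*(-75) + 440 = (53/6)*(-75) + 440 = -1325/2 + 440 = -445/2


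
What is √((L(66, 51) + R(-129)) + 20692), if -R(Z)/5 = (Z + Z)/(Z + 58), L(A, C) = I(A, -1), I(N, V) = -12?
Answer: √104156290/71 ≈ 143.74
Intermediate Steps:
L(A, C) = -12
R(Z) = -10*Z/(58 + Z) (R(Z) = -5*(Z + Z)/(Z + 58) = -5*2*Z/(58 + Z) = -10*Z/(58 + Z))
√((L(66, 51) + R(-129)) + 20692) = √((-12 - 10*(-129)/(58 - 129)) + 20692) = √((-12 - 10*(-129)/(-71)) + 20692) = √((-12 - 10*(-129)*(-1/71)) + 20692) = √((-12 - 1290/71) + 20692) = √(-2142/71 + 20692) = √(1466990/71) = √104156290/71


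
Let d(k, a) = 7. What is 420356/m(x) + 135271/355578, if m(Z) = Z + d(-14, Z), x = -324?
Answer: -149426464861/112718226 ≈ -1325.7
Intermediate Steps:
m(Z) = 7 + Z (m(Z) = Z + 7 = 7 + Z)
420356/m(x) + 135271/355578 = 420356/(7 - 324) + 135271/355578 = 420356/(-317) + 135271*(1/355578) = 420356*(-1/317) + 135271/355578 = -420356/317 + 135271/355578 = -149426464861/112718226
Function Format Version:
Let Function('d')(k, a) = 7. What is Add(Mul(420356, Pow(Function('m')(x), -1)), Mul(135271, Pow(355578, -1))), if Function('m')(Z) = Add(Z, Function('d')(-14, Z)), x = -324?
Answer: Rational(-149426464861, 112718226) ≈ -1325.7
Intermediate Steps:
Function('m')(Z) = Add(7, Z) (Function('m')(Z) = Add(Z, 7) = Add(7, Z))
Add(Mul(420356, Pow(Function('m')(x), -1)), Mul(135271, Pow(355578, -1))) = Add(Mul(420356, Pow(Add(7, -324), -1)), Mul(135271, Pow(355578, -1))) = Add(Mul(420356, Pow(-317, -1)), Mul(135271, Rational(1, 355578))) = Add(Mul(420356, Rational(-1, 317)), Rational(135271, 355578)) = Add(Rational(-420356, 317), Rational(135271, 355578)) = Rational(-149426464861, 112718226)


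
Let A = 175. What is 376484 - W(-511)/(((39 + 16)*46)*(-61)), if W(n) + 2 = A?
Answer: 58102775893/154330 ≈ 3.7648e+5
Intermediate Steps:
W(n) = 173 (W(n) = -2 + 175 = 173)
376484 - W(-511)/(((39 + 16)*46)*(-61)) = 376484 - 173/(((39 + 16)*46)*(-61)) = 376484 - 173/((55*46)*(-61)) = 376484 - 173/(2530*(-61)) = 376484 - 173/(-154330) = 376484 - 173*(-1)/154330 = 376484 - 1*(-173/154330) = 376484 + 173/154330 = 58102775893/154330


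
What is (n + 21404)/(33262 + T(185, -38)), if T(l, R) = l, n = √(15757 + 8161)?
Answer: 21404/33447 + √23918/33447 ≈ 0.64456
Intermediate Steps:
n = √23918 ≈ 154.65
(n + 21404)/(33262 + T(185, -38)) = (√23918 + 21404)/(33262 + 185) = (21404 + √23918)/33447 = (21404 + √23918)*(1/33447) = 21404/33447 + √23918/33447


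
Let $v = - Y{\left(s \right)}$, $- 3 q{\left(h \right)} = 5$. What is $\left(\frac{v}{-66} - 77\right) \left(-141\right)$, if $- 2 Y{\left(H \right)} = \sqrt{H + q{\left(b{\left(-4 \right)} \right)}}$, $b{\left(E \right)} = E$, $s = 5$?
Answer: $10857 + \frac{47 \sqrt{30}}{132} \approx 10859.0$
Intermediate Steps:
$q{\left(h \right)} = - \frac{5}{3}$ ($q{\left(h \right)} = \left(- \frac{1}{3}\right) 5 = - \frac{5}{3}$)
$Y{\left(H \right)} = - \frac{\sqrt{- \frac{5}{3} + H}}{2}$ ($Y{\left(H \right)} = - \frac{\sqrt{H - \frac{5}{3}}}{2} = - \frac{\sqrt{- \frac{5}{3} + H}}{2}$)
$v = \frac{\sqrt{30}}{6}$ ($v = - \frac{\left(-1\right) \sqrt{-15 + 9 \cdot 5}}{6} = - \frac{\left(-1\right) \sqrt{-15 + 45}}{6} = - \frac{\left(-1\right) \sqrt{30}}{6} = \frac{\sqrt{30}}{6} \approx 0.91287$)
$\left(\frac{v}{-66} - 77\right) \left(-141\right) = \left(\frac{\frac{1}{6} \sqrt{30}}{-66} - 77\right) \left(-141\right) = \left(\frac{\sqrt{30}}{6} \left(- \frac{1}{66}\right) - 77\right) \left(-141\right) = \left(- \frac{\sqrt{30}}{396} - 77\right) \left(-141\right) = \left(-77 - \frac{\sqrt{30}}{396}\right) \left(-141\right) = 10857 + \frac{47 \sqrt{30}}{132}$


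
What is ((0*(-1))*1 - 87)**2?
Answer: 7569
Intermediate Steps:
((0*(-1))*1 - 87)**2 = (0*1 - 87)**2 = (0 - 87)**2 = (-87)**2 = 7569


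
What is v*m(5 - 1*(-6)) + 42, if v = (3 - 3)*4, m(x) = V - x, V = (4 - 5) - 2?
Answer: 42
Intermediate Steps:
V = -3 (V = -1 - 2 = -3)
m(x) = -3 - x
v = 0 (v = 0*4 = 0)
v*m(5 - 1*(-6)) + 42 = 0*(-3 - (5 - 1*(-6))) + 42 = 0*(-3 - (5 + 6)) + 42 = 0*(-3 - 1*11) + 42 = 0*(-3 - 11) + 42 = 0*(-14) + 42 = 0 + 42 = 42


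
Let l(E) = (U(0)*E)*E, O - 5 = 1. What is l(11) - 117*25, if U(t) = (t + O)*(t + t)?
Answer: -2925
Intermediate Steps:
O = 6 (O = 5 + 1 = 6)
U(t) = 2*t*(6 + t) (U(t) = (t + 6)*(t + t) = (6 + t)*(2*t) = 2*t*(6 + t))
l(E) = 0 (l(E) = ((2*0*(6 + 0))*E)*E = ((2*0*6)*E)*E = (0*E)*E = 0*E = 0)
l(11) - 117*25 = 0 - 117*25 = 0 - 2925 = -2925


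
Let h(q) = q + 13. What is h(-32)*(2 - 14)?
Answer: 228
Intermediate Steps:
h(q) = 13 + q
h(-32)*(2 - 14) = (13 - 32)*(2 - 14) = -19*(-12) = 228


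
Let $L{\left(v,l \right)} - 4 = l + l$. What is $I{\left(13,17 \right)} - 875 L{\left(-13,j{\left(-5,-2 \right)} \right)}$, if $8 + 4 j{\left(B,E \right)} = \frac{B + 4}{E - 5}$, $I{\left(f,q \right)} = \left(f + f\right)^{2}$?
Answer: $\frac{1227}{2} \approx 613.5$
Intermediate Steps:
$I{\left(f,q \right)} = 4 f^{2}$ ($I{\left(f,q \right)} = \left(2 f\right)^{2} = 4 f^{2}$)
$j{\left(B,E \right)} = -2 + \frac{4 + B}{4 \left(-5 + E\right)}$ ($j{\left(B,E \right)} = -2 + \frac{\left(B + 4\right) \frac{1}{E - 5}}{4} = -2 + \frac{\left(4 + B\right) \frac{1}{-5 + E}}{4} = -2 + \frac{\frac{1}{-5 + E} \left(4 + B\right)}{4} = -2 + \frac{4 + B}{4 \left(-5 + E\right)}$)
$L{\left(v,l \right)} = 4 + 2 l$ ($L{\left(v,l \right)} = 4 + \left(l + l\right) = 4 + 2 l$)
$I{\left(13,17 \right)} - 875 L{\left(-13,j{\left(-5,-2 \right)} \right)} = 4 \cdot 13^{2} - 875 \left(4 + 2 \frac{44 - 5 - -16}{4 \left(-5 - 2\right)}\right) = 4 \cdot 169 - 875 \left(4 + 2 \frac{44 - 5 + 16}{4 \left(-7\right)}\right) = 676 - 875 \left(4 + 2 \cdot \frac{1}{4} \left(- \frac{1}{7}\right) 55\right) = 676 - 875 \left(4 + 2 \left(- \frac{55}{28}\right)\right) = 676 - 875 \left(4 - \frac{55}{14}\right) = 676 - \frac{125}{2} = \frac{1227}{2}$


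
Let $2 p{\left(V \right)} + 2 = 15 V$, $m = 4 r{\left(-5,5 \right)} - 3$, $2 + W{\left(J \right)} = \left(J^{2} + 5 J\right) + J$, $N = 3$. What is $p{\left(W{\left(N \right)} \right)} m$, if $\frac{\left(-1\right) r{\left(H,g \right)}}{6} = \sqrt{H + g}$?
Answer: $- \frac{1119}{2} \approx -559.5$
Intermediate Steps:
$r{\left(H,g \right)} = - 6 \sqrt{H + g}$
$W{\left(J \right)} = -2 + J^{2} + 6 J$ ($W{\left(J \right)} = -2 + \left(\left(J^{2} + 5 J\right) + J\right) = -2 + \left(J^{2} + 6 J\right) = -2 + J^{2} + 6 J$)
$m = -3$ ($m = 4 \left(- 6 \sqrt{-5 + 5}\right) - 3 = 4 \left(- 6 \sqrt{0}\right) - 3 = 4 \left(\left(-6\right) 0\right) - 3 = 4 \cdot 0 - 3 = 0 - 3 = -3$)
$p{\left(V \right)} = -1 + \frac{15 V}{2}$
$p{\left(W{\left(N \right)} \right)} m = \left(-1 + \frac{15 \left(-2 + 3^{2} + 6 \cdot 3\right)}{2}\right) \left(-3\right) = \left(-1 + \frac{15 \left(-2 + 9 + 18\right)}{2}\right) \left(-3\right) = \left(-1 + \frac{15}{2} \cdot 25\right) \left(-3\right) = \left(-1 + \frac{375}{2}\right) \left(-3\right) = \frac{373}{2} \left(-3\right) = - \frac{1119}{2}$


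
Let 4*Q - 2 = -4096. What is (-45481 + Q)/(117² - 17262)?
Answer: 31003/2382 ≈ 13.016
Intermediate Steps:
Q = -2047/2 (Q = ½ + (¼)*(-4096) = ½ - 1024 = -2047/2 ≈ -1023.5)
(-45481 + Q)/(117² - 17262) = (-45481 - 2047/2)/(117² - 17262) = -93009/(2*(13689 - 17262)) = -93009/2/(-3573) = -93009/2*(-1/3573) = 31003/2382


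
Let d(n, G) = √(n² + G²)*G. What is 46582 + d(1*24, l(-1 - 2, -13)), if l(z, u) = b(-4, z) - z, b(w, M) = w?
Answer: 46582 - √577 ≈ 46558.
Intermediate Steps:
l(z, u) = -4 - z
d(n, G) = G*√(G² + n²) (d(n, G) = √(G² + n²)*G = G*√(G² + n²))
46582 + d(1*24, l(-1 - 2, -13)) = 46582 + (-4 - (-1 - 2))*√((-4 - (-1 - 2))² + (1*24)²) = 46582 + (-4 - 1*(-3))*√((-4 - 1*(-3))² + 24²) = 46582 + (-4 + 3)*√((-4 + 3)² + 576) = 46582 - √((-1)² + 576) = 46582 - √(1 + 576) = 46582 - √577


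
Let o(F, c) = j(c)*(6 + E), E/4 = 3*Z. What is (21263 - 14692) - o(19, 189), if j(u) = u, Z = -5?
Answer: 16777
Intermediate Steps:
E = -60 (E = 4*(3*(-5)) = 4*(-15) = -60)
o(F, c) = -54*c (o(F, c) = c*(6 - 60) = c*(-54) = -54*c)
(21263 - 14692) - o(19, 189) = (21263 - 14692) - (-54)*189 = 6571 - 1*(-10206) = 6571 + 10206 = 16777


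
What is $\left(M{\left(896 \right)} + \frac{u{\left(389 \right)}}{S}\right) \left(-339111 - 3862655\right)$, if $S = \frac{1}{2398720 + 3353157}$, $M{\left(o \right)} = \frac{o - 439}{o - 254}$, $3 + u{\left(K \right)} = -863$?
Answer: $\frac{6718377104172285521}{321} \approx 2.093 \cdot 10^{16}$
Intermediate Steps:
$u{\left(K \right)} = -866$ ($u{\left(K \right)} = -3 - 863 = -866$)
$M{\left(o \right)} = \frac{-439 + o}{-254 + o}$
$S = \frac{1}{5751877} \approx 1.7386 \cdot 10^{-7}$
$\left(M{\left(896 \right)} + \frac{u{\left(389 \right)}}{S}\right) \left(-339111 - 3862655\right) = \left(\frac{-439 + 896}{-254 + 896} - 866 \frac{1}{\frac{1}{5751877}}\right) \left(-339111 - 3862655\right) = \left(\frac{1}{642} \cdot 457 - 4981125482\right) \left(-4201766\right) = \left(\frac{457}{642} - 4981125482\right) \left(-4201766\right) = \left(- \frac{3197882558987}{642}\right) \left(-4201766\right) = \frac{6718377104172285521}{321}$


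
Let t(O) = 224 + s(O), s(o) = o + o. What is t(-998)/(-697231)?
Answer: 1772/697231 ≈ 0.0025415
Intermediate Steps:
s(o) = 2*o
t(O) = 224 + 2*O
t(-998)/(-697231) = (224 + 2*(-998))/(-697231) = (224 - 1996)*(-1/697231) = -1772*(-1/697231) = 1772/697231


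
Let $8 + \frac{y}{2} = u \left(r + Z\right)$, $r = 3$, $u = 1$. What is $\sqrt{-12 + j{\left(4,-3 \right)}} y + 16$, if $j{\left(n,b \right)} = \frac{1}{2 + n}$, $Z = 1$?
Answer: $16 - \frac{4 i \sqrt{426}}{3} \approx 16.0 - 27.52 i$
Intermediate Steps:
$y = -8$ ($y = -16 + 2 \cdot 1 \left(3 + 1\right) = -16 + 2 \cdot 1 \cdot 4 = -16 + 2 \cdot 4 = -16 + 8 = -8$)
$\sqrt{-12 + j{\left(4,-3 \right)}} y + 16 = \sqrt{-12 + \frac{1}{2 + 4}} \left(-8\right) + 16 = \sqrt{-12 + \frac{1}{6}} \left(-8\right) + 16 = \sqrt{- \frac{71}{6}} \left(-8\right) + 16 = \frac{i \sqrt{426}}{6} \left(-8\right) + 16 = - \frac{4 i \sqrt{426}}{3} + 16 = 16 - \frac{4 i \sqrt{426}}{3}$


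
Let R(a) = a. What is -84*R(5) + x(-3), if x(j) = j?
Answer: -423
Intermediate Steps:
-84*R(5) + x(-3) = -84*5 - 3 = -420 - 3 = -423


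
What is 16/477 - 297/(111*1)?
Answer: -46631/17649 ≈ -2.6421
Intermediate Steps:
16/477 - 297/(111*1) = 16*(1/477) - 297/111 = 16/477 - 297*1/111 = 16/477 - 99/37 = -46631/17649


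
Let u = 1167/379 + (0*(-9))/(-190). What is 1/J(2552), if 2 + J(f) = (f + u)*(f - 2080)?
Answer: 379/457072242 ≈ 8.2919e-7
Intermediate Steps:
u = 1167/379 (u = 1167*(1/379) + 0*(-1/190) = 1167/379 + 0 = 1167/379 ≈ 3.0792)
J(f) = -2 + (-2080 + f)*(1167/379 + f) (J(f) = -2 + (f + 1167/379)*(f - 2080) = -2 + (1167/379 + f)*(-2080 + f) = -2 + (-2080 + f)*(1167/379 + f))
1/J(2552) = 1/(-2428118/379 + 2552² - 787153/379*2552) = 1/(-2428118/379 + 6512704 - 2008814456/379) = 1/(457072242/379) = 379/457072242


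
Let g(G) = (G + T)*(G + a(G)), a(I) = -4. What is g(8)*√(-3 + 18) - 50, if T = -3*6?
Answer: -50 - 40*√15 ≈ -204.92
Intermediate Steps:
T = -18
g(G) = (-18 + G)*(-4 + G) (g(G) = (G - 18)*(G - 4) = (-18 + G)*(-4 + G))
g(8)*√(-3 + 18) - 50 = (72 + 8² - 22*8)*√(-3 + 18) - 50 = (72 + 64 - 176)*√15 - 50 = -40*√15 - 50 = -50 - 40*√15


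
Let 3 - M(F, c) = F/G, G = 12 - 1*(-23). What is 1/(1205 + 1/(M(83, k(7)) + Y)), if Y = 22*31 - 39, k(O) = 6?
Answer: 22527/27145070 ≈ 0.00082987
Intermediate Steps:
G = 35 (G = 12 + 23 = 35)
M(F, c) = 3 - F/35
Y = 643 (Y = 682 - 39 = 643)
1/(1205 + 1/(M(83, k(7)) + Y)) = 1/(1205 + 1/((3 - 1/35*83) + 643)) = 1/(1205 + 1/((3 - 83/35) + 643)) = 1/(1205 + 1/(22/35 + 643)) = 1/(1205 + 1/(22527/35)) = 1/(1205 + 35/22527) = 1/(27145070/22527) = 22527/27145070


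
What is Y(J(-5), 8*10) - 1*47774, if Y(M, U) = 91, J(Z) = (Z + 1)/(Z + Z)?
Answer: -47683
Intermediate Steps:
J(Z) = (1 + Z)/(2*Z) (J(Z) = (1 + Z)/((2*Z)) = (1 + Z)*(1/(2*Z)) = (1 + Z)/(2*Z))
Y(J(-5), 8*10) - 1*47774 = 91 - 1*47774 = 91 - 47774 = -47683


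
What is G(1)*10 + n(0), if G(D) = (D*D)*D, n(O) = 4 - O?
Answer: 14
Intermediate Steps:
G(D) = D³ (G(D) = D²*D = D³)
G(1)*10 + n(0) = 1³*10 + (4 - 1*0) = 1*10 + (4 + 0) = 10 + 4 = 14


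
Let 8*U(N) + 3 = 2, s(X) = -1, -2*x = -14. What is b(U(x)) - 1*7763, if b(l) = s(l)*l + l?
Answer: -7763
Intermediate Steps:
x = 7 (x = -½*(-14) = 7)
U(N) = -⅛ (U(N) = -3/8 + (⅛)*2 = -3/8 + ¼ = -⅛)
b(l) = 0 (b(l) = -l + l = 0)
b(U(x)) - 1*7763 = 0 - 1*7763 = 0 - 7763 = -7763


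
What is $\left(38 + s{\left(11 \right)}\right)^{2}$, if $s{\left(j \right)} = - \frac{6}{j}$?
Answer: $\frac{169744}{121} \approx 1402.8$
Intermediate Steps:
$\left(38 + s{\left(11 \right)}\right)^{2} = \left(38 - \frac{6}{11}\right)^{2} = \left(\frac{412}{11}\right)^{2} = \frac{169744}{121}$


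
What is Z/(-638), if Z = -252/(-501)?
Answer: -42/53273 ≈ -0.00078839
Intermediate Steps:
Z = 84/167 (Z = -252*(-1/501) = 84/167 ≈ 0.50299)
Z/(-638) = (84/167)/(-638) = (84/167)*(-1/638) = -42/53273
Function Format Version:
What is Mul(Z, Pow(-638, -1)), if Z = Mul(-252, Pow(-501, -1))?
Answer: Rational(-42, 53273) ≈ -0.00078839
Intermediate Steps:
Z = Rational(84, 167) (Z = Mul(-252, Rational(-1, 501)) = Rational(84, 167) ≈ 0.50299)
Mul(Z, Pow(-638, -1)) = Mul(Rational(84, 167), Pow(-638, -1)) = Mul(Rational(84, 167), Rational(-1, 638)) = Rational(-42, 53273)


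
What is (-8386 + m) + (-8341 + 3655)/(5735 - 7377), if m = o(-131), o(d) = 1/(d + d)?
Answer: -1803232327/215102 ≈ -8383.2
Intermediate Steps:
o(d) = 1/(2*d)
m = -1/262 (m = (½)/(-131) = (½)*(-1/131) = -1/262 ≈ -0.0038168)
(-8386 + m) + (-8341 + 3655)/(5735 - 7377) = (-8386 - 1/262) + (-8341 + 3655)/(5735 - 7377) = -2197133/262 - 4686/(-1642) = -2197133/262 - 4686*(-1/1642) = -2197133/262 + 2343/821 = -1803232327/215102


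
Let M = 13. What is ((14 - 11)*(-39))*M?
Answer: -1521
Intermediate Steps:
((14 - 11)*(-39))*M = ((14 - 11)*(-39))*13 = (3*(-39))*13 = -117*13 = -1521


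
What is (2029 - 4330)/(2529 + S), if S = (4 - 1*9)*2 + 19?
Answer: -767/846 ≈ -0.90662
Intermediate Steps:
S = 9 (S = (4 - 9)*2 + 19 = -5*2 + 19 = -10 + 19 = 9)
(2029 - 4330)/(2529 + S) = (2029 - 4330)/(2529 + 9) = -2301/2538 = -2301*1/2538 = -767/846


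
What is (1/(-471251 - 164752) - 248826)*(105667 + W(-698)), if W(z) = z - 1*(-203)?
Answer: -16643898362481388/636003 ≈ -2.6170e+10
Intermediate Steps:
W(z) = 203 + z (W(z) = z + 203 = 203 + z)
(1/(-471251 - 164752) - 248826)*(105667 + W(-698)) = (1/(-471251 - 164752) - 248826)*(105667 + (203 - 698)) = (1/(-636003) - 248826)*(105667 - 495) = (-1/636003 - 248826)*105172 = -158254082479/636003*105172 = -16643898362481388/636003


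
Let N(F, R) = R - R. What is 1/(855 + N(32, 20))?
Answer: 1/855 ≈ 0.0011696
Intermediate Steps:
N(F, R) = 0
1/(855 + N(32, 20)) = 1/(855 + 0) = 1/855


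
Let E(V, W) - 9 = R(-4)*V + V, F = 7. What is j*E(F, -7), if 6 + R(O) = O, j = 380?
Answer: -20520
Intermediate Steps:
R(O) = -6 + O
E(V, W) = 9 - 9*V (E(V, W) = 9 + ((-6 - 4)*V + V) = 9 + (-10*V + V) = 9 - 9*V)
j*E(F, -7) = 380*(9 - 9*7) = 380*(9 - 63) = 380*(-54) = -20520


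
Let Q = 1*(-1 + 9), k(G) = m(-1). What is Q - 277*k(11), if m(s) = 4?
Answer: -1100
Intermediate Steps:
k(G) = 4
Q = 8 (Q = 1*8 = 8)
Q - 277*k(11) = 8 - 277*4 = 8 - 1108 = -1100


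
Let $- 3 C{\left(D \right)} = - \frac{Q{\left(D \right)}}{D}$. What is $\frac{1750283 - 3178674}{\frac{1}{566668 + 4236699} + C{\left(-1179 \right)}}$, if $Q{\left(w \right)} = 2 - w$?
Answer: $\frac{24267661862861889}{5672772890} \approx 4.2779 \cdot 10^{6}$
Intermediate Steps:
$C{\left(D \right)} = \frac{2 - D}{3 D}$ ($C{\left(D \right)} = - \frac{\left(-1\right) \frac{2 - D}{D}}{3} = - \frac{\left(-1\right) \frac{1}{D} \left(2 - D\right)}{3} = \frac{2 - D}{3 D}$)
$\frac{1750283 - 3178674}{\frac{1}{566668 + 4236699} + C{\left(-1179 \right)}} = \frac{1750283 - 3178674}{\frac{1}{566668 + 4236699} + \frac{2 - -1179}{3 \left(-1179\right)}} = - \frac{1428391}{\frac{1}{4803367} + \frac{1}{3} \left(- \frac{1}{1179}\right) \left(2 + 1179\right)} = - \frac{1428391}{\frac{1}{4803367} + \frac{1}{3} \left(- \frac{1}{1179}\right) 1181} = - \frac{1428391}{\frac{1}{4803367} - \frac{1181}{3537}} = - \frac{1428391}{- \frac{5672772890}{16989509079}} = \left(-1428391\right) \left(- \frac{16989509079}{5672772890}\right) = \frac{24267661862861889}{5672772890}$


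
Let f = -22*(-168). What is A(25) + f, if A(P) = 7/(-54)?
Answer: 199577/54 ≈ 3695.9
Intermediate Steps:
A(P) = -7/54 (A(P) = 7*(-1/54) = -7/54)
f = 3696
A(25) + f = -7/54 + 3696 = 199577/54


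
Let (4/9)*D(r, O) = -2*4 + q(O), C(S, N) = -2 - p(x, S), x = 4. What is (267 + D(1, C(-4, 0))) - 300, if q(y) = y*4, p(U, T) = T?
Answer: -33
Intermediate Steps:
q(y) = 4*y
C(S, N) = -2 - S
D(r, O) = -18 + 9*O (D(r, O) = 9*(-2*4 + 4*O)/4 = 9*(-8 + 4*O)/4 = -18 + 9*O)
(267 + D(1, C(-4, 0))) - 300 = (267 + (-18 + 9*(-2 - 1*(-4)))) - 300 = (267 + (-18 + 9*(-2 + 4))) - 300 = (267 + (-18 + 9*2)) - 300 = (267 + (-18 + 18)) - 300 = (267 + 0) - 300 = 267 - 300 = -33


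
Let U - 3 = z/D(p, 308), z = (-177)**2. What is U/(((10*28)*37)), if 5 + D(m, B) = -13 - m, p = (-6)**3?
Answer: 3547/227920 ≈ 0.015562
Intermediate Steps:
z = 31329
p = -216
D(m, B) = -18 - m (D(m, B) = -5 + (-13 - m) = -18 - m)
U = 3547/22 (U = 3 + 31329/(-18 - 1*(-216)) = 3 + 31329/(-18 + 216) = 3 + 31329/198 = 3 + 31329*(1/198) = 3 + 3481/22 = 3547/22 ≈ 161.23)
U/(((10*28)*37)) = 3547/(22*(((10*28)*37))) = 3547/(22*((280*37))) = (3547/22)/10360 = (3547/22)*(1/10360) = 3547/227920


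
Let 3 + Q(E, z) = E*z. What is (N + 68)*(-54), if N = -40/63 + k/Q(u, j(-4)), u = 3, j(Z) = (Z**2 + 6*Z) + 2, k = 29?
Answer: -24942/7 ≈ -3563.1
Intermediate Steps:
j(Z) = 2 + Z**2 + 6*Z
Q(E, z) = -3 + E*z
N = -127/63 (N = -40/63 + 29/(-3 + 3*(2 + (-4)**2 + 6*(-4))) = -40*1/63 + 29/(-3 + 3*(2 + 16 - 24)) = -40/63 + 29/(-3 + 3*(-6)) = -40/63 + 29/(-3 - 18) = -40/63 + 29/(-21) = -40/63 + 29*(-1/21) = -40/63 - 29/21 = -127/63 ≈ -2.0159)
(N + 68)*(-54) = (-127/63 + 68)*(-54) = (4157/63)*(-54) = -24942/7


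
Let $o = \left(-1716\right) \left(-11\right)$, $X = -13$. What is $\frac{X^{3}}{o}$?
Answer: $- \frac{169}{1452} \approx -0.11639$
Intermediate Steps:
$o = 18876$
$\frac{X^{3}}{o} = \frac{\left(-13\right)^{3}}{18876} = \left(-2197\right) \frac{1}{18876} = - \frac{169}{1452}$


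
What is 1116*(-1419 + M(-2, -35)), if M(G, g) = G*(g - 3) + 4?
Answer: -1494324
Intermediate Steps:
M(G, g) = 4 + G*(-3 + g) (M(G, g) = G*(-3 + g) + 4 = 4 + G*(-3 + g))
1116*(-1419 + M(-2, -35)) = 1116*(-1419 + (4 - 3*(-2) - 2*(-35))) = 1116*(-1419 + (4 + 6 + 70)) = 1116*(-1419 + 80) = 1116*(-1339) = -1494324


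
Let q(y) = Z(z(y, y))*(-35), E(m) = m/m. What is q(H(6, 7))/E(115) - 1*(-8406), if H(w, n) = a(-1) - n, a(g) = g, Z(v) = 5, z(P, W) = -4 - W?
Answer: 8231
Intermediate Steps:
H(w, n) = -1 - n
E(m) = 1
q(y) = -175 (q(y) = 5*(-35) = -175)
q(H(6, 7))/E(115) - 1*(-8406) = -175/1 - 1*(-8406) = -175*1 + 8406 = -175 + 8406 = 8231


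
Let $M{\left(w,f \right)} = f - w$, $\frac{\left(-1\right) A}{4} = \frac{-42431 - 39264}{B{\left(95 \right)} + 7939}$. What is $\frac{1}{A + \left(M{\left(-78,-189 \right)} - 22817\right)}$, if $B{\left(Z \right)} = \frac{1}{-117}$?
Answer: $- \frac{464431}{10629357338} \approx -4.3693 \cdot 10^{-5}$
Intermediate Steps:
$B{\left(Z \right)} = - \frac{1}{117}$
$A = \frac{19116630}{464431}$ ($A = - 4 \frac{-42431 - 39264}{- \frac{1}{117} + 7939} = - 4 \left(- \frac{81695}{\frac{928862}{117}}\right) = - 4 \left(\left(-81695\right) \frac{117}{928862}\right) = \left(-4\right) \left(- \frac{9558315}{928862}\right) = \frac{19116630}{464431} \approx 41.161$)
$\frac{1}{A + \left(M{\left(-78,-189 \right)} - 22817\right)} = \frac{1}{\frac{19116630}{464431} - 22928} = \frac{1}{- \frac{10629357338}{464431}} = - \frac{464431}{10629357338}$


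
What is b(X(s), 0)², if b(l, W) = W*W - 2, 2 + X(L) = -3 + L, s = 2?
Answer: 4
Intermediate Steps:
X(L) = -5 + L (X(L) = -2 + (-3 + L) = -5 + L)
b(l, W) = -2 + W² (b(l, W) = W² - 2 = -2 + W²)
b(X(s), 0)² = (-2 + 0²)² = (-2 + 0)² = (-2)² = 4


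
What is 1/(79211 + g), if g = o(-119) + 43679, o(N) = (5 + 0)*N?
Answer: 1/122295 ≈ 8.1770e-6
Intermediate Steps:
o(N) = 5*N
g = 43084 (g = 5*(-119) + 43679 = -595 + 43679 = 43084)
1/(79211 + g) = 1/(79211 + 43084) = 1/122295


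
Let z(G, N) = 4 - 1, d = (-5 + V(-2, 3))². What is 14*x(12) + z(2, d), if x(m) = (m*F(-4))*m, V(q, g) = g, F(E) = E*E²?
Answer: -129021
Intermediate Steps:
F(E) = E³
d = 4 (d = (-5 + 3)² = (-2)² = 4)
x(m) = -64*m² (x(m) = (m*(-4)³)*m = (m*(-64))*m = (-64*m)*m = -64*m²)
z(G, N) = 3
14*x(12) + z(2, d) = 14*(-64*12²) + 3 = 14*(-64*144) + 3 = 14*(-9216) + 3 = -129024 + 3 = -129021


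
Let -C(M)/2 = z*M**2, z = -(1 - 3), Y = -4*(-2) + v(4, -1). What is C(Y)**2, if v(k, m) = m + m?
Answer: 20736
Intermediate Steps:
v(k, m) = 2*m
Y = 6 (Y = -4*(-2) + 2*(-1) = 8 - 2 = 6)
z = 2 (z = -1*(-2) = 2)
C(M) = -4*M**2
C(Y)**2 = (-4*6**2)**2 = (-4*36)**2 = (-144)**2 = 20736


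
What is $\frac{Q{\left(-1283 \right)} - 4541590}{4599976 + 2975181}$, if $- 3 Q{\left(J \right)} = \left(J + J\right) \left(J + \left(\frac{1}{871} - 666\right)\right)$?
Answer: $- \frac{16223159818}{19793885241} \approx -0.8196$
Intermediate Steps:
$Q{\left(J \right)} = - \frac{2 J \left(- \frac{580085}{871} + J\right)}{3}$ ($Q{\left(J \right)} = - \frac{\left(J + J\right) \left(J + \left(\frac{1}{871} - 666\right)\right)}{3} = - \frac{2 J \left(J + \left(\frac{1}{871} - 666\right)\right)}{3} = - \frac{2 J \left(J - \frac{580085}{871}\right)}{3} = - \frac{2 J \left(- \frac{580085}{871} + J\right)}{3}$)
$\frac{Q{\left(-1283 \right)} - 4541590}{4599976 + 2975181} = \frac{\frac{2}{2613} \left(-1283\right) \left(580085 - -1117493\right) - 4541590}{4599976 + 2975181} = \frac{\frac{2}{2613} \left(-1283\right) \left(580085 + 1117493\right) - 4541590}{7575157} = \left(\frac{2}{2613} \left(-1283\right) 1697578 - 4541590\right) \frac{1}{7575157} = \left(- \frac{4355985148}{2613} - 4541590\right) \frac{1}{7575157} = \left(- \frac{16223159818}{2613}\right) \frac{1}{7575157} = - \frac{16223159818}{19793885241}$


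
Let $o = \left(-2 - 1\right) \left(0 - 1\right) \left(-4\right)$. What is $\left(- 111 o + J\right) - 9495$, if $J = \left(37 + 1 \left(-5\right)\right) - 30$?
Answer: $-8161$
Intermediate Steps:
$J = 2$ ($J = \left(37 - 5\right) - 30 = 32 - 30 = 2$)
$o = -12$ ($o = - 3 \left(\left(-1\right) \left(-4\right)\right) = \left(-3\right) 4 = -12$)
$\left(- 111 o + J\right) - 9495 = \left(\left(-111\right) \left(-12\right) + 2\right) - 9495 = \left(1332 + 2\right) - 9495 = 1334 - 9495 = -8161$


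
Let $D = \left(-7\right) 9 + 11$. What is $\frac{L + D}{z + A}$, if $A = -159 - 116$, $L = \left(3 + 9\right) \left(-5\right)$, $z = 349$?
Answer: $- \frac{56}{37} \approx -1.5135$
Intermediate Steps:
$D = -52$ ($D = -63 + 11 = -52$)
$L = -60$ ($L = 12 \left(-5\right) = -60$)
$A = -275$ ($A = -159 - 116 = -275$)
$\frac{L + D}{z + A} = \frac{-60 - 52}{349 - 275} = - \frac{112}{74} = \left(-112\right) \frac{1}{74} = - \frac{56}{37}$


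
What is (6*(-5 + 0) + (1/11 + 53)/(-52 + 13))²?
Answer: 181010116/184041 ≈ 983.53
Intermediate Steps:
(6*(-5 + 0) + (1/11 + 53)/(-52 + 13))² = (6*(-5) + (1/11 + 53)/(-39))² = (-30 + (584/11)*(-1/39))² = (-30 - 584/429)² = (-13454/429)² = 181010116/184041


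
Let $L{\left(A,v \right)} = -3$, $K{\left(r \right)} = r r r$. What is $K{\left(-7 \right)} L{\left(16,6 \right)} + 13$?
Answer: $1042$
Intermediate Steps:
$K{\left(r \right)} = r^{3}$ ($K{\left(r \right)} = r^{2} r = r^{3}$)
$K{\left(-7 \right)} L{\left(16,6 \right)} + 13 = \left(-7\right)^{3} \left(-3\right) + 13 = \left(-343\right) \left(-3\right) + 13 = 1029 + 13 = 1042$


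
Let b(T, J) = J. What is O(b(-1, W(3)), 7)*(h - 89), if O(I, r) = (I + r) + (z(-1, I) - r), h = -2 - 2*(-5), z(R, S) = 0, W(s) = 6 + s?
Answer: -729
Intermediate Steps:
h = 8 (h = -2 + 10 = 8)
O(I, r) = I (O(I, r) = (I + r) + (0 - r) = (I + r) - r = I)
O(b(-1, W(3)), 7)*(h - 89) = (6 + 3)*(8 - 89) = 9*(-81) = -729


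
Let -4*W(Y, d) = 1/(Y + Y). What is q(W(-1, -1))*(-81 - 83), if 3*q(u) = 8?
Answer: -1312/3 ≈ -437.33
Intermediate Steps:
W(Y, d) = -1/(8*Y) (W(Y, d) = -1/(4*(Y + Y)) = -1/(2*Y)/4 = -1/(8*Y))
q(u) = 8/3 (q(u) = (⅓)*8 = 8/3)
q(W(-1, -1))*(-81 - 83) = 8*(-81 - 83)/3 = (8/3)*(-164) = -1312/3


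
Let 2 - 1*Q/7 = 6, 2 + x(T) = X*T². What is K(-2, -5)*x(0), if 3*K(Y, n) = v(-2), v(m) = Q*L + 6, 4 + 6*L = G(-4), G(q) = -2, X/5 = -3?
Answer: -68/3 ≈ -22.667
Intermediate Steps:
X = -15 (X = 5*(-3) = -15)
x(T) = -2 - 15*T²
L = -1 (L = -⅔ + (⅙)*(-2) = -⅔ - ⅓ = -1)
Q = -28 (Q = 14 - 7*6 = 14 - 42 = -28)
v(m) = 34 (v(m) = -28*(-1) + 6 = 28 + 6 = 34)
K(Y, n) = 34/3 (K(Y, n) = (⅓)*34 = 34/3)
K(-2, -5)*x(0) = 34*(-2 - 15*0²)/3 = 34*(-2 - 15*0)/3 = 34*(-2 + 0)/3 = (34/3)*(-2) = -68/3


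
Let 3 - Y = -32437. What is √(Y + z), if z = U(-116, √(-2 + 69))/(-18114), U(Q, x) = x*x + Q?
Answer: 17*√36830852034/18114 ≈ 180.11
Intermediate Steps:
Y = 32440 (Y = 3 - 1*(-32437) = 3 + 32437 = 32440)
U(Q, x) = Q + x² (U(Q, x) = x² + Q = Q + x²)
z = 49/18114 (z = (-116 + (√(-2 + 69))²)/(-18114) = (-116 + (√67)²)*(-1/18114) = (-116 + 67)*(-1/18114) = -49*(-1/18114) = 49/18114 ≈ 0.0027051)
√(Y + z) = √(32440 + 49/18114) = √(587618209/18114) = 17*√36830852034/18114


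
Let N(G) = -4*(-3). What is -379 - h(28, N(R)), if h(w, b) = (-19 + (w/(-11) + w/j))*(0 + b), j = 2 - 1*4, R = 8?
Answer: 523/11 ≈ 47.545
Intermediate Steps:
j = -2 (j = 2 - 4 = -2)
N(G) = 12
h(w, b) = b*(-19 - 13*w/22) (h(w, b) = (-19 + (w/(-11) + w/(-2)))*(0 + b) = (-19 + (w*(-1/11) + w*(-½)))*b = (-19 + (-w/11 - w/2))*b = (-19 - 13*w/22)*b = b*(-19 - 13*w/22))
-379 - h(28, N(R)) = -379 - (-1)*12*(418 + 13*28)/22 = -379 - (-1)*12*(418 + 364)/22 = -379 - (-1)*12*782/22 = -379 - 1*(-4692/11) = -379 + 4692/11 = 523/11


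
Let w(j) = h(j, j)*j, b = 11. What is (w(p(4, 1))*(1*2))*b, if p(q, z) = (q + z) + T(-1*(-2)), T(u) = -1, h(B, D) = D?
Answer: 352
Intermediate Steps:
p(q, z) = -1 + q + z (p(q, z) = (q + z) - 1 = -1 + q + z)
w(j) = j**2 (w(j) = j*j = j**2)
(w(p(4, 1))*(1*2))*b = ((-1 + 4 + 1)**2*(1*2))*11 = (4**2*2)*11 = (16*2)*11 = 32*11 = 352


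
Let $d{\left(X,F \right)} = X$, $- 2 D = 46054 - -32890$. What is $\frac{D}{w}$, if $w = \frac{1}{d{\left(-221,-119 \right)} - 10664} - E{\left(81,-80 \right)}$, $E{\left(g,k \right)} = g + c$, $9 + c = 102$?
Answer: $\frac{429652720}{1893991} \approx 226.85$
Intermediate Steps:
$c = 93$ ($c = -9 + 102 = 93$)
$D = -39472$ ($D = - \frac{46054 - -32890}{2} = - \frac{46054 + 32890}{2} = \left(- \frac{1}{2}\right) 78944 = -39472$)
$E{\left(g,k \right)} = 93 + g$ ($E{\left(g,k \right)} = g + 93 = 93 + g$)
$w = - \frac{1893991}{10885}$ ($w = \frac{1}{-221 - 10664} - \left(93 + 81\right) = \frac{1}{-10885} - 174 = - \frac{1}{10885} - 174 = - \frac{1893991}{10885} \approx -174.0$)
$\frac{D}{w} = - \frac{39472}{- \frac{1893991}{10885}} = \left(-39472\right) \left(- \frac{10885}{1893991}\right) = \frac{429652720}{1893991}$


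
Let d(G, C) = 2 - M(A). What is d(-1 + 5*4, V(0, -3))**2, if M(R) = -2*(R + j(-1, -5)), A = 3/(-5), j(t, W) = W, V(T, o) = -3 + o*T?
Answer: 2116/25 ≈ 84.640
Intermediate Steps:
V(T, o) = -3 + T*o
A = -3/5 (A = 3*(-1/5) = -3/5 ≈ -0.60000)
M(R) = 10 - 2*R (M(R) = -2*(R - 5) = -2*(-5 + R) = 10 - 2*R)
d(G, C) = -46/5 (d(G, C) = 2 - (10 - 2*(-3/5)) = 2 - (10 + 6/5) = 2 - 1*56/5 = 2 - 56/5 = -46/5)
d(-1 + 5*4, V(0, -3))**2 = (-46/5)**2 = 2116/25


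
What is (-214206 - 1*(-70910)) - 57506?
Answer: -200802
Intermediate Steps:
(-214206 - 1*(-70910)) - 57506 = (-214206 + 70910) - 57506 = -143296 - 57506 = -200802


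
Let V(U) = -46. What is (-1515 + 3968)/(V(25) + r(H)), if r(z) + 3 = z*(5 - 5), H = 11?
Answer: -2453/49 ≈ -50.061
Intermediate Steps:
r(z) = -3 (r(z) = -3 + z*(5 - 5) = -3 + z*0 = -3 + 0 = -3)
(-1515 + 3968)/(V(25) + r(H)) = (-1515 + 3968)/(-46 - 3) = 2453/(-49) = 2453*(-1/49) = -2453/49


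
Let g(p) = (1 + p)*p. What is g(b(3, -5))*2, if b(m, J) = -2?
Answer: 4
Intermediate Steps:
g(p) = p*(1 + p)
g(b(3, -5))*2 = -2*(1 - 2)*2 = -2*(-1)*2 = 2*2 = 4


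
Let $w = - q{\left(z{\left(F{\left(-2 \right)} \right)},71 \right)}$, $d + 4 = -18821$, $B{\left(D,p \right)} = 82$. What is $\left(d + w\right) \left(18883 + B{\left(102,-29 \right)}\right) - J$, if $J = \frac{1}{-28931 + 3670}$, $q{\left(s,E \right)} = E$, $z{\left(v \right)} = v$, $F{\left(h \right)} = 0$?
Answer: $- \frac{9052598649039}{25261} \approx -3.5836 \cdot 10^{8}$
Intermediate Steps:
$d = -18825$ ($d = -4 - 18821 = -18825$)
$w = -71$ ($w = \left(-1\right) 71 = -71$)
$J = - \frac{1}{25261}$ ($J = \frac{1}{-25261} = - \frac{1}{25261} \approx -3.9587 \cdot 10^{-5}$)
$\left(d + w\right) \left(18883 + B{\left(102,-29 \right)}\right) - J = \left(-18825 - 71\right) \left(18883 + 82\right) - - \frac{1}{25261} = \left(-18896\right) 18965 + \frac{1}{25261} = -358362640 + \frac{1}{25261} = - \frac{9052598649039}{25261}$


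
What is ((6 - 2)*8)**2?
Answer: 1024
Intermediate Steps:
((6 - 2)*8)**2 = (4*8)**2 = 32**2 = 1024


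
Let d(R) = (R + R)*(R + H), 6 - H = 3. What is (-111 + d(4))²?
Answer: 3025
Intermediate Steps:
H = 3 (H = 6 - 1*3 = 6 - 3 = 3)
d(R) = 2*R*(3 + R) (d(R) = (R + R)*(R + 3) = (2*R)*(3 + R) = 2*R*(3 + R))
(-111 + d(4))² = (-111 + 2*4*(3 + 4))² = (-111 + 2*4*7)² = (-111 + 56)² = (-55)² = 3025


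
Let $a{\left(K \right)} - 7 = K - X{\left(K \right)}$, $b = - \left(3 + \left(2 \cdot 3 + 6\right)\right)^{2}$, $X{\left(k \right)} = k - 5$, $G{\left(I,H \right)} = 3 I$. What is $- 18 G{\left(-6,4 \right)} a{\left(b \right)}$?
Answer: $3888$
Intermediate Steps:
$X{\left(k \right)} = -5 + k$
$b = -225$ ($b = - \left(3 + \left(6 + 6\right)\right)^{2} = - \left(3 + 12\right)^{2} = - 15^{2} = \left(-1\right) 225 = -225$)
$a{\left(K \right)} = 12$ ($a{\left(K \right)} = 7 + \left(K - \left(-5 + K\right)\right) = 7 + 5 = 12$)
$- 18 G{\left(-6,4 \right)} a{\left(b \right)} = - 18 \cdot 3 \left(-6\right) 12 = \left(-18\right) \left(-18\right) 12 = 324 \cdot 12 = 3888$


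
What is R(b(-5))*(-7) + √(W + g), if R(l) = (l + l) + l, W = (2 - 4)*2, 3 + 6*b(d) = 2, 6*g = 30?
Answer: 9/2 ≈ 4.5000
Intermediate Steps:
g = 5 (g = (⅙)*30 = 5)
b(d) = -⅙ (b(d) = -½ + (⅙)*2 = -½ + ⅓ = -⅙)
W = -4 (W = -2*2 = -4)
R(l) = 3*l (R(l) = 2*l + l = 3*l)
R(b(-5))*(-7) + √(W + g) = (3*(-⅙))*(-7) + √(-4 + 5) = -½*(-7) + √1 = 7/2 + 1 = 9/2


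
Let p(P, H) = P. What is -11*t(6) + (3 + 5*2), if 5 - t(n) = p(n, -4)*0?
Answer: -42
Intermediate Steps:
t(n) = 5 (t(n) = 5 - n*0 = 5 - 1*0 = 5 + 0 = 5)
-11*t(6) + (3 + 5*2) = -11*5 + (3 + 5*2) = -55 + (3 + 10) = -55 + 13 = -42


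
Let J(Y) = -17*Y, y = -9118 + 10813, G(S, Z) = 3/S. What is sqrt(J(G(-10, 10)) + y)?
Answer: 3*sqrt(18890)/10 ≈ 41.232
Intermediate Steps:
y = 1695
sqrt(J(G(-10, 10)) + y) = sqrt(-51/(-10) + 1695) = sqrt(-51*(-1)/10 + 1695) = sqrt(-17*(-3/10) + 1695) = sqrt(51/10 + 1695) = sqrt(17001/10) = 3*sqrt(18890)/10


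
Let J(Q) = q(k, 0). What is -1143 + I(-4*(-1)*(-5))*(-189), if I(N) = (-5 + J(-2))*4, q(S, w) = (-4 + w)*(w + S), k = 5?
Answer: 17757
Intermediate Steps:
q(S, w) = (-4 + w)*(S + w)
J(Q) = -20 (J(Q) = 0**2 - 4*5 - 4*0 + 5*0 = 0 - 20 + 0 + 0 = -20)
I(N) = -100 (I(N) = (-5 - 20)*4 = -25*4 = -100)
-1143 + I(-4*(-1)*(-5))*(-189) = -1143 - 100*(-189) = -1143 + 18900 = 17757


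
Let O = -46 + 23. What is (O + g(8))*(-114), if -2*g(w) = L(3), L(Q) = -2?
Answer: 2508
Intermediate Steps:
O = -23
g(w) = 1 (g(w) = -1/2*(-2) = 1)
(O + g(8))*(-114) = (-23 + 1)*(-114) = -22*(-114) = 2508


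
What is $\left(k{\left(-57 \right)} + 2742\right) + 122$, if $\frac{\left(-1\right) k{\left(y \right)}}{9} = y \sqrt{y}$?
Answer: $2864 + 513 i \sqrt{57} \approx 2864.0 + 3873.1 i$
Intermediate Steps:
$k{\left(y \right)} = - 9 y^{\frac{3}{2}}$ ($k{\left(y \right)} = - 9 y \sqrt{y} = - 9 y^{\frac{3}{2}}$)
$\left(k{\left(-57 \right)} + 2742\right) + 122 = \left(- 9 \left(-57\right)^{\frac{3}{2}} + 2742\right) + 122 = \left(- 9 \left(- 57 i \sqrt{57}\right) + 2742\right) + 122 = \left(513 i \sqrt{57} + 2742\right) + 122 = \left(2742 + 513 i \sqrt{57}\right) + 122 = 2864 + 513 i \sqrt{57}$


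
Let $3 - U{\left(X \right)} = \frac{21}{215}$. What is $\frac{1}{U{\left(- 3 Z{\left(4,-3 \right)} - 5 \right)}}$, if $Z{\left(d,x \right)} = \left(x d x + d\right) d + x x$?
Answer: $\frac{215}{624} \approx 0.34455$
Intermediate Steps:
$Z{\left(d,x \right)} = x^{2} + d \left(d + d x^{2}\right)$ ($Z{\left(d,x \right)} = \left(d x x + d\right) d + x^{2} = \left(d x^{2} + d\right) d + x^{2} = \left(d + d x^{2}\right) d + x^{2} = d \left(d + d x^{2}\right) + x^{2} = x^{2} + d \left(d + d x^{2}\right)$)
$U{\left(X \right)} = \frac{624}{215}$ ($U{\left(X \right)} = 3 - \frac{21}{215} = \frac{624}{215}$)
$\frac{1}{U{\left(- 3 Z{\left(4,-3 \right)} - 5 \right)}} = \frac{1}{\frac{624}{215}} = \frac{215}{624}$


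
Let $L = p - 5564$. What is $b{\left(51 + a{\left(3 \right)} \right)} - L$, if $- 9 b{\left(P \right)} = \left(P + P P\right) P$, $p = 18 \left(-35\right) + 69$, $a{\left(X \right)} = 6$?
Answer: $-14813$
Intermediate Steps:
$p = -561$ ($p = -630 + 69 = -561$)
$b{\left(P \right)} = - \frac{P \left(P + P^{2}\right)}{9}$ ($b{\left(P \right)} = - \frac{\left(P + P P\right) P}{9} = - \frac{\left(P + P^{2}\right) P}{9} = - \frac{P \left(P + P^{2}\right)}{9}$)
$L = -6125$ ($L = -561 - 5564 = -6125$)
$b{\left(51 + a{\left(3 \right)} \right)} - L = \frac{\left(51 + 6\right)^{2} \left(-1 - \left(51 + 6\right)\right)}{9} - -6125 = \frac{57^{2} \left(-1 - 57\right)}{9} + 6125 = \frac{1}{9} \cdot 3249 \left(-1 - 57\right) + 6125 = \frac{1}{9} \cdot 3249 \left(-58\right) + 6125 = -20938 + 6125 = -14813$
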